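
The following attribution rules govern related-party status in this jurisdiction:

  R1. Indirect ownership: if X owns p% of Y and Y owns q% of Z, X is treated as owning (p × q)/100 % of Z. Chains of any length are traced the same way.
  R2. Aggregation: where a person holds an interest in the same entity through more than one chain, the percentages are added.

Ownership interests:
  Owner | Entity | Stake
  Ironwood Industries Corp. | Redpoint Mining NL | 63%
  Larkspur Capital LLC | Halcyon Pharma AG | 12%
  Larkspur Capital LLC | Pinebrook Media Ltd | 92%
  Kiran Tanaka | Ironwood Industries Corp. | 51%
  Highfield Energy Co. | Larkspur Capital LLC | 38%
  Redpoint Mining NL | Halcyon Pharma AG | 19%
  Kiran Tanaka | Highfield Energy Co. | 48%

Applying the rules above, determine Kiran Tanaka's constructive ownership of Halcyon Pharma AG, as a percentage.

Chain via Ironwood Industries Corp. → Redpoint Mining NL (R1): 51% × 63% × 19% = 6.1047% of Halcyon Pharma AG.
Chain via Highfield Energy Co. → Larkspur Capital LLC (R1): 48% × 38% × 12% = 2.1888% of Halcyon Pharma AG.
Aggregating (R2): 6.1047% + 2.1888% = 8.2935%.

8.2935%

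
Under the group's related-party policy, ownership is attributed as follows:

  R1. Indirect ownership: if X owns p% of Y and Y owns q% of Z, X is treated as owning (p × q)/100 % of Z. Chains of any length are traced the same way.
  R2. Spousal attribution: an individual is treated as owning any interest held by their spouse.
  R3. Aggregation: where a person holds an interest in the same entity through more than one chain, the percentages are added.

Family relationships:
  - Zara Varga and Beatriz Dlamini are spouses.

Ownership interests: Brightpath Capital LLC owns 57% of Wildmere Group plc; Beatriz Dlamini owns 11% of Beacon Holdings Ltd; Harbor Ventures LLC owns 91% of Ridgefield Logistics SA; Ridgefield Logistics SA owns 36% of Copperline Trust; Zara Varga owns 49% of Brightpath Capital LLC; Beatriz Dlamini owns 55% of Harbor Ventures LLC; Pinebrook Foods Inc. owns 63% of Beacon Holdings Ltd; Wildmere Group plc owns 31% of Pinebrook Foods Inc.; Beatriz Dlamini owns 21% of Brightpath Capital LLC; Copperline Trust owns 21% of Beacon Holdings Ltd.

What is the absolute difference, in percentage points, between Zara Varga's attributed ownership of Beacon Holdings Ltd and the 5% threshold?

By spousal attribution (R2), Zara Varga is treated as also owning Beatriz Dlamini's interest in Brightpath Capital LLC, giving 49% + 21% = 70%.
By spousal attribution (R2), Zara Varga is treated as owning Beatriz Dlamini's 55% interest in Harbor Ventures LLC.
By spousal attribution (R2), Zara Varga is treated as owning Beatriz Dlamini's 11% interest in Beacon Holdings Ltd.
Chain via Brightpath Capital LLC → Wildmere Group plc → Pinebrook Foods Inc. (R1): 70% × 57% × 31% × 63% = 7.79247% of Beacon Holdings Ltd.
Chain via Harbor Ventures LLC → Ridgefield Logistics SA → Copperline Trust (R1): 55% × 91% × 36% × 21% = 3.78378% of Beacon Holdings Ltd.
Direct interest in Beacon Holdings Ltd: 11%.
Aggregating (R3): 7.79247% + 3.78378% + 11% = 22.57625%.
22.57625% exceeds the 5% threshold by 17.57625 percentage points.

17.57625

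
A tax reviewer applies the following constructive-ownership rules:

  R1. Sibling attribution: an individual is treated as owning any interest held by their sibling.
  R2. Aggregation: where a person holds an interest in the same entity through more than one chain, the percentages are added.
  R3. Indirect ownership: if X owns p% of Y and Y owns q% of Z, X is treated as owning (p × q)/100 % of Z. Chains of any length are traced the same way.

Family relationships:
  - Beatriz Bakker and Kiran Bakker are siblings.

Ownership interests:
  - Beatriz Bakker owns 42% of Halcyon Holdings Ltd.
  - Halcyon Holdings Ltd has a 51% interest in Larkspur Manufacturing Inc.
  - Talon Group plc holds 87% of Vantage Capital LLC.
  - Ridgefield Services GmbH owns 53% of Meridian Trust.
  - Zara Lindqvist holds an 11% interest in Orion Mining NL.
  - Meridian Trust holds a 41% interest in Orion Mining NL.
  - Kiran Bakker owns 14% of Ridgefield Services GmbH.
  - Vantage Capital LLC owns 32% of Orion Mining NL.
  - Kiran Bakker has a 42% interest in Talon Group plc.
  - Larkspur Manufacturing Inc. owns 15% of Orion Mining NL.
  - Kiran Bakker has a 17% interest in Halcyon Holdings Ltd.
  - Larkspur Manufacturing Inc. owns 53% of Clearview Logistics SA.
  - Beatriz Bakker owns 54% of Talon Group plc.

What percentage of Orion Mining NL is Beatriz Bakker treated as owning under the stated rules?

34.2821%

By sibling attribution (R1), Beatriz Bakker is treated as also owning Kiran Bakker's interest in Halcyon Holdings Ltd, giving 42% + 17% = 59%.
By sibling attribution (R1), Beatriz Bakker is treated as also owning Kiran Bakker's interest in Talon Group plc, giving 54% + 42% = 96%.
By sibling attribution (R1), Beatriz Bakker is treated as owning Kiran Bakker's 14% interest in Ridgefield Services GmbH.
Chain via Halcyon Holdings Ltd → Larkspur Manufacturing Inc. (R3): 59% × 51% × 15% = 4.5135% of Orion Mining NL.
Chain via Talon Group plc → Vantage Capital LLC (R3): 96% × 87% × 32% = 26.7264% of Orion Mining NL.
Chain via Ridgefield Services GmbH → Meridian Trust (R3): 14% × 53% × 41% = 3.0422% of Orion Mining NL.
Aggregating (R2): 4.5135% + 26.7264% + 3.0422% = 34.2821%.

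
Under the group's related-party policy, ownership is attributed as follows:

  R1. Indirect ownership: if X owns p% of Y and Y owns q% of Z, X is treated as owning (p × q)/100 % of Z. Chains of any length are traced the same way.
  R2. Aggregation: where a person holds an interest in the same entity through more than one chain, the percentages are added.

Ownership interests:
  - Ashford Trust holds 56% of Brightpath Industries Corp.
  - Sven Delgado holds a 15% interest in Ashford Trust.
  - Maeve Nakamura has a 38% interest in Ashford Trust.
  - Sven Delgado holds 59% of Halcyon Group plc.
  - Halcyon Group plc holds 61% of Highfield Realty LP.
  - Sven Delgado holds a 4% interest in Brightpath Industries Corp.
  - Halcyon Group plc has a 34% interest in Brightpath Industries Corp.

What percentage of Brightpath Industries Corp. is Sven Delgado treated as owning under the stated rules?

Chain via Halcyon Group plc (R1): 59% × 34% = 20.06% of Brightpath Industries Corp.
Chain via Ashford Trust (R1): 15% × 56% = 8.4% of Brightpath Industries Corp.
Direct interest in Brightpath Industries Corp: 4%.
Aggregating (R2): 20.06% + 8.4% + 4% = 32.46%.

32.46%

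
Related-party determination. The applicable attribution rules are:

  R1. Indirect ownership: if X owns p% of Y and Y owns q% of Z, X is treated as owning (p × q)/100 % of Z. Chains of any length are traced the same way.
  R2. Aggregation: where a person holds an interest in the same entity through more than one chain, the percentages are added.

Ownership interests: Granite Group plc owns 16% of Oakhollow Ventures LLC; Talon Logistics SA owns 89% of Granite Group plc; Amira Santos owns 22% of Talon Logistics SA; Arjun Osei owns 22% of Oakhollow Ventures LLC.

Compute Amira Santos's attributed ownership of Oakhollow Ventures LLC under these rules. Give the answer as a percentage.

Chain via Talon Logistics SA → Granite Group plc (R1): 22% × 89% × 16% = 3.1328% of Oakhollow Ventures LLC.

3.1328%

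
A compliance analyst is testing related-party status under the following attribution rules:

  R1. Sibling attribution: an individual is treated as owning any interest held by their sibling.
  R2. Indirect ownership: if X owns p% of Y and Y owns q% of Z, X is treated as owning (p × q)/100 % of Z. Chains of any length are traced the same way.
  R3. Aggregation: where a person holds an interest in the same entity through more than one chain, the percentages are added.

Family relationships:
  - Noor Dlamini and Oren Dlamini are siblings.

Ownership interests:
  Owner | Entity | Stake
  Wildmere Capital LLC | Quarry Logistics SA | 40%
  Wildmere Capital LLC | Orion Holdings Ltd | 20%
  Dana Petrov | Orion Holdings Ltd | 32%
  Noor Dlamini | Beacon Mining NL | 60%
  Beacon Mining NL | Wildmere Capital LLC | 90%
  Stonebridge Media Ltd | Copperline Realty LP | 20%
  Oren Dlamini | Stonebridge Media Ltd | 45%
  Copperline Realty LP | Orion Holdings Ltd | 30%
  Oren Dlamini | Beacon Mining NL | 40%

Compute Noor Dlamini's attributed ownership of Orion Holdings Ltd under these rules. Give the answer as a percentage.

20.7%

By sibling attribution (R1), Noor Dlamini is treated as also owning Oren Dlamini's interest in Beacon Mining NL, giving 60% + 40% = 100%.
By sibling attribution (R1), Noor Dlamini is treated as owning Oren Dlamini's 45% interest in Stonebridge Media Ltd.
Chain via Beacon Mining NL → Wildmere Capital LLC (R2): 100% × 90% × 20% = 18% of Orion Holdings Ltd.
Chain via Stonebridge Media Ltd → Copperline Realty LP (R2): 45% × 20% × 30% = 2.7% of Orion Holdings Ltd.
Aggregating (R3): 18% + 2.7% = 20.7%.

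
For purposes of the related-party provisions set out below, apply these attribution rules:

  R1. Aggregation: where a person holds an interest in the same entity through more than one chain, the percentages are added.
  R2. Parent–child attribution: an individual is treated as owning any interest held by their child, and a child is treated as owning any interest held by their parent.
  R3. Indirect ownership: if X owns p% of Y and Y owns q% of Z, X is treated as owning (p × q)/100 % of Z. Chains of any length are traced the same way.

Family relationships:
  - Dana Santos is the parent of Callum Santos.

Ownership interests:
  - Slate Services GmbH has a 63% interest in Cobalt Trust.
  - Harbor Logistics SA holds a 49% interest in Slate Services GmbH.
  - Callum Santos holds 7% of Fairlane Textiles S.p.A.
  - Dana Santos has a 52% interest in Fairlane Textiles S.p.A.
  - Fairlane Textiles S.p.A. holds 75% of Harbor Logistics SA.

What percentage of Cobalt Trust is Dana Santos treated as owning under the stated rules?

13.659975%

By parent–child attribution (R2), Dana Santos is treated as also owning Callum Santos's interest in Fairlane Textiles S.p.A, giving 52% + 7% = 59%.
Chain via Fairlane Textiles S.p.A. → Harbor Logistics SA → Slate Services GmbH (R3): 59% × 75% × 49% × 63% = 13.659975% of Cobalt Trust.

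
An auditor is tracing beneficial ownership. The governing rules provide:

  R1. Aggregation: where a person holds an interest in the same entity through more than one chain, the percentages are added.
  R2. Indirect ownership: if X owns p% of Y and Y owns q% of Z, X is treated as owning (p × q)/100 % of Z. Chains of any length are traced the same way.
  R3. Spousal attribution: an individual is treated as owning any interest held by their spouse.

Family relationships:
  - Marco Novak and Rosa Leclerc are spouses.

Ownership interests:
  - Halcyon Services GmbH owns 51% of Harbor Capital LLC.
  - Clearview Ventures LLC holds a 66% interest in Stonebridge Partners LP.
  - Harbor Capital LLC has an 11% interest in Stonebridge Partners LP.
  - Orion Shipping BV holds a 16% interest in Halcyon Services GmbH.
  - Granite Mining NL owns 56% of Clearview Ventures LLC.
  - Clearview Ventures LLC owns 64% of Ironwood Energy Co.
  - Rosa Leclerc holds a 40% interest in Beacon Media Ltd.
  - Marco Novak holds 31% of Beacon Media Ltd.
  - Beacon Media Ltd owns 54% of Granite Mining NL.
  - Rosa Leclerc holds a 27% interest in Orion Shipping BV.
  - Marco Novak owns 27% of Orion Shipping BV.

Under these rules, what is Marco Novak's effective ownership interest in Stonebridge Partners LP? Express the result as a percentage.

14.655168%

By spousal attribution (R3), Marco Novak is treated as also owning Rosa Leclerc's interest in Orion Shipping BV, giving 27% + 27% = 54%.
By spousal attribution (R3), Marco Novak is treated as also owning Rosa Leclerc's interest in Beacon Media Ltd, giving 31% + 40% = 71%.
Chain via Orion Shipping BV → Halcyon Services GmbH → Harbor Capital LLC (R2): 54% × 16% × 51% × 11% = 0.484704% of Stonebridge Partners LP.
Chain via Beacon Media Ltd → Granite Mining NL → Clearview Ventures LLC (R2): 71% × 54% × 56% × 66% = 14.170464% of Stonebridge Partners LP.
Aggregating (R1): 0.484704% + 14.170464% = 14.655168%.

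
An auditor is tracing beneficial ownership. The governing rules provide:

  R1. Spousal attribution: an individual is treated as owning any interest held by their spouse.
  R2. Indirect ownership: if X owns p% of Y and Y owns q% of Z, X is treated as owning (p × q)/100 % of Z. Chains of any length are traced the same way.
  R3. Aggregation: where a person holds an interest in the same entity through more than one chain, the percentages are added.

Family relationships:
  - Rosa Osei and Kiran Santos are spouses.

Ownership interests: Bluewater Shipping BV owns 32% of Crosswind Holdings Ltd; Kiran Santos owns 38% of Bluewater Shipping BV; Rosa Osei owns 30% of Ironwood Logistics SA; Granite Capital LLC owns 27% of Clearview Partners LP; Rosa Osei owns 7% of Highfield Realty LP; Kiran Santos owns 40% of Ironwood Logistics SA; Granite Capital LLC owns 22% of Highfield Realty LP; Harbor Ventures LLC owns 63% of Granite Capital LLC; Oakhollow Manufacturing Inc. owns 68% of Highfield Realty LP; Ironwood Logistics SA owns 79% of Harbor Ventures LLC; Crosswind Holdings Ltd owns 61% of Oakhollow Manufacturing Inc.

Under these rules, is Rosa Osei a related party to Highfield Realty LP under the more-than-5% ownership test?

Yes

By spousal attribution (R1), Rosa Osei is treated as also owning Kiran Santos's interest in Ironwood Logistics SA, giving 30% + 40% = 70%.
By spousal attribution (R1), Rosa Osei is treated as owning Kiran Santos's 38% interest in Bluewater Shipping BV.
Chain via Ironwood Logistics SA → Harbor Ventures LLC → Granite Capital LLC (R2): 70% × 79% × 63% × 22% = 7.66458% of Highfield Realty LP.
Direct interest in Highfield Realty LP: 7%.
Chain via Bluewater Shipping BV → Crosswind Holdings Ltd → Oakhollow Manufacturing Inc. (R2): 38% × 32% × 61% × 68% = 5.043968% of Highfield Realty LP.
Aggregating (R3): 7.66458% + 7% + 5.043968% = 19.708548%.
19.708548% exceeds the 5% threshold, so Rosa is a related party to Highfield Realty LP.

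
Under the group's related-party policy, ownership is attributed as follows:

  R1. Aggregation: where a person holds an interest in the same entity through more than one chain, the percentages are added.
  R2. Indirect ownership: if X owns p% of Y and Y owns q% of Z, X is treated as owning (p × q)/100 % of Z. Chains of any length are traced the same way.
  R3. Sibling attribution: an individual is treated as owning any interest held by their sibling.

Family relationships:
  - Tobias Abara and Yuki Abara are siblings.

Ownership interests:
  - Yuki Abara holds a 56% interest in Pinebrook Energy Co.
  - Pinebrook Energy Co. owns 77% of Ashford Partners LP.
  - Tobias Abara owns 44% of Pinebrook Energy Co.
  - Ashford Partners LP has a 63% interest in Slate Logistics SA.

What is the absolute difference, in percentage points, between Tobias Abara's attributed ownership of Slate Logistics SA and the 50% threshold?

By sibling attribution (R3), Tobias Abara is treated as also owning Yuki Abara's interest in Pinebrook Energy Co, giving 44% + 56% = 100%.
Chain via Pinebrook Energy Co. → Ashford Partners LP (R2): 100% × 77% × 63% = 48.51% of Slate Logistics SA.
48.51% falls short of the 50% threshold by 1.49 percentage points.

1.49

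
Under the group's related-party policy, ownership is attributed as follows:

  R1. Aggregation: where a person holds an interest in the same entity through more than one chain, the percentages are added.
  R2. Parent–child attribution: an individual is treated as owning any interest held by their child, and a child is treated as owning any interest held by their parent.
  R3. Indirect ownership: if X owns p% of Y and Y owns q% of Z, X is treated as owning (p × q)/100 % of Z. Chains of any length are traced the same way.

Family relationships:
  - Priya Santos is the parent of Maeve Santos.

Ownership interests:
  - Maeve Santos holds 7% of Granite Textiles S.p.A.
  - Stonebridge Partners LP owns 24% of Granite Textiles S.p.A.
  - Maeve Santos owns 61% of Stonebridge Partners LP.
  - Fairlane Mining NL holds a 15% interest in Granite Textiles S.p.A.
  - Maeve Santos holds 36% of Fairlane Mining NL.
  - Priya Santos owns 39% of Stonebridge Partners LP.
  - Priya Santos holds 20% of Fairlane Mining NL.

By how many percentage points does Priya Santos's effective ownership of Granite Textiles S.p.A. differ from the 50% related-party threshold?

By parent–child attribution (R2), Priya Santos is treated as also owning Maeve Santos's interest in Fairlane Mining NL, giving 20% + 36% = 56%.
By parent–child attribution (R2), Priya Santos is treated as also owning Maeve Santos's interest in Stonebridge Partners LP, giving 39% + 61% = 100%.
By parent–child attribution (R2), Priya Santos is treated as owning Maeve Santos's 7% interest in Granite Textiles S.p.A.
Chain via Fairlane Mining NL (R3): 56% × 15% = 8.4% of Granite Textiles S.p.A.
Chain via Stonebridge Partners LP (R3): 100% × 24% = 24% of Granite Textiles S.p.A.
Direct interest in Granite Textiles S.p.A: 7%.
Aggregating (R1): 8.4% + 24% + 7% = 39.4%.
39.4% falls short of the 50% threshold by 10.6 percentage points.

10.6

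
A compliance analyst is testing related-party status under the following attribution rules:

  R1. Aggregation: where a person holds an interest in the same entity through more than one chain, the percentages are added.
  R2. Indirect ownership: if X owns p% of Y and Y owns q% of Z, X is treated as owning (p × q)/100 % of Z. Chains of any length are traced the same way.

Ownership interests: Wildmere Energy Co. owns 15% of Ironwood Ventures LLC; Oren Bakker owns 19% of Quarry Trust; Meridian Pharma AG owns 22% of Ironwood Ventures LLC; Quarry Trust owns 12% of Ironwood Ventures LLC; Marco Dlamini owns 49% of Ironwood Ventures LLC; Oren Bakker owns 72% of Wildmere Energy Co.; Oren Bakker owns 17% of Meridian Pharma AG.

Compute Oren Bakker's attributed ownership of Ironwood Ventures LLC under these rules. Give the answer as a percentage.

16.82%

Chain via Meridian Pharma AG (R2): 17% × 22% = 3.74% of Ironwood Ventures LLC.
Chain via Quarry Trust (R2): 19% × 12% = 2.28% of Ironwood Ventures LLC.
Chain via Wildmere Energy Co. (R2): 72% × 15% = 10.8% of Ironwood Ventures LLC.
Aggregating (R1): 3.74% + 2.28% + 10.8% = 16.82%.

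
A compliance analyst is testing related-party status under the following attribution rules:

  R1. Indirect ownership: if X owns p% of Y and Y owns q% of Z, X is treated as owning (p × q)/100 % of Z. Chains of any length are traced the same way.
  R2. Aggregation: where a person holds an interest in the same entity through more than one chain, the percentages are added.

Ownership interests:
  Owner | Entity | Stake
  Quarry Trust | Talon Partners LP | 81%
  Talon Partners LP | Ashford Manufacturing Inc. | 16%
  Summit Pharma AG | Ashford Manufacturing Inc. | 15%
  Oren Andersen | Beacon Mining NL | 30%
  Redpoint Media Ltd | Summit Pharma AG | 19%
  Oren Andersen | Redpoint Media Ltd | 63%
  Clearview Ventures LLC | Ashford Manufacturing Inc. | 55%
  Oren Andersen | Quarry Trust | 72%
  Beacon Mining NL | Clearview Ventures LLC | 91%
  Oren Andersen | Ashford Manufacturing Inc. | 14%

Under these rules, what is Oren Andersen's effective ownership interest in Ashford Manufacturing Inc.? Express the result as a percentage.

Chain via Beacon Mining NL → Clearview Ventures LLC (R1): 30% × 91% × 55% = 15.015% of Ashford Manufacturing Inc.
Chain via Quarry Trust → Talon Partners LP (R1): 72% × 81% × 16% = 9.3312% of Ashford Manufacturing Inc.
Chain via Redpoint Media Ltd → Summit Pharma AG (R1): 63% × 19% × 15% = 1.7955% of Ashford Manufacturing Inc.
Direct interest in Ashford Manufacturing Inc: 14%.
Aggregating (R2): 15.015% + 9.3312% + 1.7955% + 14% = 40.1417%.

40.1417%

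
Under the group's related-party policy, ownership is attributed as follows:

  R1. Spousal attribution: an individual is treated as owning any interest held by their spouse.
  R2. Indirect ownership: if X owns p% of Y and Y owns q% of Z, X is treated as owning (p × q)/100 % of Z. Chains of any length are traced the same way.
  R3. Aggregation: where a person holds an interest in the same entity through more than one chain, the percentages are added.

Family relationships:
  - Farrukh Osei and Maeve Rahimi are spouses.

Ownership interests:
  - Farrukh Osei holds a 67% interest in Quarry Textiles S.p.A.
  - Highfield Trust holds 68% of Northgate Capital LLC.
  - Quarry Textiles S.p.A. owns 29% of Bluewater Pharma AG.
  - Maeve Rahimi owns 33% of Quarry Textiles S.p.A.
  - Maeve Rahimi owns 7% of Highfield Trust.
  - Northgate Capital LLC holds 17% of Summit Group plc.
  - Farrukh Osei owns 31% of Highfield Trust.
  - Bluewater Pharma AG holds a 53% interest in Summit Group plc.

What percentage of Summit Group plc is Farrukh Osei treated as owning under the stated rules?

19.7628%

By spousal attribution (R1), Farrukh Osei is treated as also owning Maeve Rahimi's interest in Quarry Textiles S.p.A, giving 67% + 33% = 100%.
By spousal attribution (R1), Farrukh Osei is treated as also owning Maeve Rahimi's interest in Highfield Trust, giving 31% + 7% = 38%.
Chain via Quarry Textiles S.p.A. → Bluewater Pharma AG (R2): 100% × 29% × 53% = 15.37% of Summit Group plc.
Chain via Highfield Trust → Northgate Capital LLC (R2): 38% × 68% × 17% = 4.3928% of Summit Group plc.
Aggregating (R3): 15.37% + 4.3928% = 19.7628%.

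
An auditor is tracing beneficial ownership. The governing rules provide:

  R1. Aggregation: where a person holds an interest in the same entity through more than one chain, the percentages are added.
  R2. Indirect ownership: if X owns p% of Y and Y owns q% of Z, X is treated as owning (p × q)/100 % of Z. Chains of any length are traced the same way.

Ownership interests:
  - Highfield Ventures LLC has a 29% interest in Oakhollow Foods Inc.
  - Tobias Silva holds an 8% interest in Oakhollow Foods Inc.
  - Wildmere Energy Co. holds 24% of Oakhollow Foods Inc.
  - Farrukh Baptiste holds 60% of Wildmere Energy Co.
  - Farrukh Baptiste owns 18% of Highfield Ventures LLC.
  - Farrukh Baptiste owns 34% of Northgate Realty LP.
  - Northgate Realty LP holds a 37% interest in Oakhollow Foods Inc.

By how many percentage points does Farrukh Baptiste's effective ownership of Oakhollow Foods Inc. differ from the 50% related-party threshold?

17.8

Chain via Wildmere Energy Co. (R2): 60% × 24% = 14.4% of Oakhollow Foods Inc.
Chain via Northgate Realty LP (R2): 34% × 37% = 12.58% of Oakhollow Foods Inc.
Chain via Highfield Ventures LLC (R2): 18% × 29% = 5.22% of Oakhollow Foods Inc.
Aggregating (R1): 14.4% + 12.58% + 5.22% = 32.2%.
32.2% falls short of the 50% threshold by 17.8 percentage points.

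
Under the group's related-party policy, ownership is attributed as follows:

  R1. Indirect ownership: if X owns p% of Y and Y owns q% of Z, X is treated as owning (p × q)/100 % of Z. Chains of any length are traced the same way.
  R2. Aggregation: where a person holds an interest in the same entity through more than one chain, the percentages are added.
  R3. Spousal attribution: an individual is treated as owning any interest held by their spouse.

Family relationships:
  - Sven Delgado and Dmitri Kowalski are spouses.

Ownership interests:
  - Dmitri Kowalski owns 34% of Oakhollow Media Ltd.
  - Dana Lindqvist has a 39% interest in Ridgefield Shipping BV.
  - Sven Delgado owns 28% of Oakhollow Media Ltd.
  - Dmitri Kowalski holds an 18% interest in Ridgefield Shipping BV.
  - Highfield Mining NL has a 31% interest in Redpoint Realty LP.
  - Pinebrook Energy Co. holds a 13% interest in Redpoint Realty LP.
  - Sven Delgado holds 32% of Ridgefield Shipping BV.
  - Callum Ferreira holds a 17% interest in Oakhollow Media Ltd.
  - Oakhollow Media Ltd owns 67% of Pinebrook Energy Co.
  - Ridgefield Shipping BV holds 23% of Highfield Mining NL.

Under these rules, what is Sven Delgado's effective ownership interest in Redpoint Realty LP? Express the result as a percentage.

8.9652%

By spousal attribution (R3), Sven Delgado is treated as also owning Dmitri Kowalski's interest in Oakhollow Media Ltd, giving 28% + 34% = 62%.
By spousal attribution (R3), Sven Delgado is treated as also owning Dmitri Kowalski's interest in Ridgefield Shipping BV, giving 32% + 18% = 50%.
Chain via Oakhollow Media Ltd → Pinebrook Energy Co. (R1): 62% × 67% × 13% = 5.4002% of Redpoint Realty LP.
Chain via Ridgefield Shipping BV → Highfield Mining NL (R1): 50% × 23% × 31% = 3.565% of Redpoint Realty LP.
Aggregating (R2): 5.4002% + 3.565% = 8.9652%.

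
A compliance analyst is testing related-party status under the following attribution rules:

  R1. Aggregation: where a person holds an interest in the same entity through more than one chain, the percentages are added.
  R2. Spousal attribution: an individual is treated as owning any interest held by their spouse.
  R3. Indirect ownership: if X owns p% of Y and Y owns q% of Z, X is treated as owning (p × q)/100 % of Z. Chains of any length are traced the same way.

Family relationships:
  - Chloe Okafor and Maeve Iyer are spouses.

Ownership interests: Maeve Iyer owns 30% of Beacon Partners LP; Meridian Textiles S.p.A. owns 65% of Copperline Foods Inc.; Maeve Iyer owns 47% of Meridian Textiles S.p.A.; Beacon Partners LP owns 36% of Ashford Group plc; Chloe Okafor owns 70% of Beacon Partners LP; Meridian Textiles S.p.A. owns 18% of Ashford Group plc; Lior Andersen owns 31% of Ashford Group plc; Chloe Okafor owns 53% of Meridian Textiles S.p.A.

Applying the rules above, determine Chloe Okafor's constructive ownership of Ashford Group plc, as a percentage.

54%

By spousal attribution (R2), Chloe Okafor is treated as also owning Maeve Iyer's interest in Meridian Textiles S.p.A, giving 53% + 47% = 100%.
By spousal attribution (R2), Chloe Okafor is treated as also owning Maeve Iyer's interest in Beacon Partners LP, giving 70% + 30% = 100%.
Chain via Meridian Textiles S.p.A. (R3): 100% × 18% = 18% of Ashford Group plc.
Chain via Beacon Partners LP (R3): 100% × 36% = 36% of Ashford Group plc.
Aggregating (R1): 18% + 36% = 54%.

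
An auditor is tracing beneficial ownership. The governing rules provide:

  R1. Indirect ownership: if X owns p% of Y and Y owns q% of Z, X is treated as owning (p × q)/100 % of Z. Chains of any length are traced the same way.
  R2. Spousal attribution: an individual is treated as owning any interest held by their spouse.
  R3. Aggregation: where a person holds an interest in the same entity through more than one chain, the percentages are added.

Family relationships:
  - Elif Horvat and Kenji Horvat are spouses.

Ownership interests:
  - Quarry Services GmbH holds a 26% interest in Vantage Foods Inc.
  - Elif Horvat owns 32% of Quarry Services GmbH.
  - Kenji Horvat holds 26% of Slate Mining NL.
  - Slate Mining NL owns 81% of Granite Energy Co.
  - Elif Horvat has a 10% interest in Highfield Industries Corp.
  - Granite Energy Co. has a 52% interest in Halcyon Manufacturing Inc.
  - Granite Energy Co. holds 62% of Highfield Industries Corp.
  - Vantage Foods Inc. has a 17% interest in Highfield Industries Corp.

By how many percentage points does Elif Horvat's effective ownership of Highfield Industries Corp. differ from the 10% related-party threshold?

14.4716

By spousal attribution (R2), Elif Horvat is treated as owning Kenji Horvat's 26% interest in Slate Mining NL.
Chain via Quarry Services GmbH → Vantage Foods Inc. (R1): 32% × 26% × 17% = 1.4144% of Highfield Industries Corp.
Direct interest in Highfield Industries Corp: 10%.
Chain via Slate Mining NL → Granite Energy Co. (R1): 26% × 81% × 62% = 13.0572% of Highfield Industries Corp.
Aggregating (R3): 1.4144% + 10% + 13.0572% = 24.4716%.
24.4716% exceeds the 10% threshold by 14.4716 percentage points.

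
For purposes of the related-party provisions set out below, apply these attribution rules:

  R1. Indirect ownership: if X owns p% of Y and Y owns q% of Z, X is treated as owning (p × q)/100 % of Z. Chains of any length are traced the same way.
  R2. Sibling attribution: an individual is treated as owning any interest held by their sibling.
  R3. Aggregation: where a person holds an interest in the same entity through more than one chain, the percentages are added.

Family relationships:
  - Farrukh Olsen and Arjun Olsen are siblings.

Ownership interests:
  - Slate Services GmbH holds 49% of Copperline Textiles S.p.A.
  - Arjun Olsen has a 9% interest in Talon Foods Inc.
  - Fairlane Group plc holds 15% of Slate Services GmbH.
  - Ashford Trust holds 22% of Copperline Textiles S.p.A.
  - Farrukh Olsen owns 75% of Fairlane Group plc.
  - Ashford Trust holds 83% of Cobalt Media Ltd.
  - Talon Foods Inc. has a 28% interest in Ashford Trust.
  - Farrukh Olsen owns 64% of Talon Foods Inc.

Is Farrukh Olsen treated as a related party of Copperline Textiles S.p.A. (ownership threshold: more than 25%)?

By sibling attribution (R2), Farrukh Olsen is treated as also owning Arjun Olsen's interest in Talon Foods Inc, giving 64% + 9% = 73%.
Chain via Fairlane Group plc → Slate Services GmbH (R1): 75% × 15% × 49% = 5.5125% of Copperline Textiles S.p.A.
Chain via Talon Foods Inc. → Ashford Trust (R1): 73% × 28% × 22% = 4.4968% of Copperline Textiles S.p.A.
Aggregating (R3): 5.5125% + 4.4968% = 10.0093%.
10.0093% does not exceed the 25% threshold, so Farrukh is not a related party to Copperline Textiles S.p.A.

No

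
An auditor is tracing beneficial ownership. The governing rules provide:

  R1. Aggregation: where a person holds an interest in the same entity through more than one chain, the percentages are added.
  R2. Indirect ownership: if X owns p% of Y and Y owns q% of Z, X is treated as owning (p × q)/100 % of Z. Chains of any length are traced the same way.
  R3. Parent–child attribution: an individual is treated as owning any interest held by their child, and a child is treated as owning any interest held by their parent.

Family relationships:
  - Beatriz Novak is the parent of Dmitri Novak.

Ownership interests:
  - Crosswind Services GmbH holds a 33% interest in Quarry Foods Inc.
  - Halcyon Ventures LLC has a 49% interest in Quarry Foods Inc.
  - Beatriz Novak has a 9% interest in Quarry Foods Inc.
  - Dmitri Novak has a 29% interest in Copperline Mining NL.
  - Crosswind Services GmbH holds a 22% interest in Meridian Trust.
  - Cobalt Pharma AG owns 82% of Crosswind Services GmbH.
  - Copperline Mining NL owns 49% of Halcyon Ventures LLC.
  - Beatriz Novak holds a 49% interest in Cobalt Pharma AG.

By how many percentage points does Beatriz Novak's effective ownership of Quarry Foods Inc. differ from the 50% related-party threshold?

20.7777

By parent–child attribution (R3), Beatriz Novak is treated as owning Dmitri Novak's 29% interest in Copperline Mining NL.
Chain via Cobalt Pharma AG → Crosswind Services GmbH (R2): 49% × 82% × 33% = 13.2594% of Quarry Foods Inc.
Direct interest in Quarry Foods Inc: 9%.
Chain via Copperline Mining NL → Halcyon Ventures LLC (R2): 29% × 49% × 49% = 6.9629% of Quarry Foods Inc.
Aggregating (R1): 13.2594% + 9% + 6.9629% = 29.2223%.
29.2223% falls short of the 50% threshold by 20.7777 percentage points.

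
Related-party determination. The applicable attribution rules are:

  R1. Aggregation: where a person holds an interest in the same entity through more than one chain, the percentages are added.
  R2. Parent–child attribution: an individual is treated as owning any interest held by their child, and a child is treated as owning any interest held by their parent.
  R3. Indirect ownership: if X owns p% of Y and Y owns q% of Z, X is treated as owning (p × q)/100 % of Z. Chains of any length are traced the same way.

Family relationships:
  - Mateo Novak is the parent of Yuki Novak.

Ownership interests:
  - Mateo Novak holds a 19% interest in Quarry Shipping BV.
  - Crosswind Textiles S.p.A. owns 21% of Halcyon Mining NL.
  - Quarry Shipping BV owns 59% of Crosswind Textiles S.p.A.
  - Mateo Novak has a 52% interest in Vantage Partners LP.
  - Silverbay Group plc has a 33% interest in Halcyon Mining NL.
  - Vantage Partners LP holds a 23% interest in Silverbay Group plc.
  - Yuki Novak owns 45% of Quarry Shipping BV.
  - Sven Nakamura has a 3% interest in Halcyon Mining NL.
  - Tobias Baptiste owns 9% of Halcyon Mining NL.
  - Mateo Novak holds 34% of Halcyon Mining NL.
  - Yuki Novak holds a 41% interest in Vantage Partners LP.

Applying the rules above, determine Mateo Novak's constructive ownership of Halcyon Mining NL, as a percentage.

By parent–child attribution (R2), Mateo Novak is treated as also owning Yuki Novak's interest in Vantage Partners LP, giving 52% + 41% = 93%.
By parent–child attribution (R2), Mateo Novak is treated as also owning Yuki Novak's interest in Quarry Shipping BV, giving 19% + 45% = 64%.
Chain via Vantage Partners LP → Silverbay Group plc (R3): 93% × 23% × 33% = 7.0587% of Halcyon Mining NL.
Chain via Quarry Shipping BV → Crosswind Textiles S.p.A. (R3): 64% × 59% × 21% = 7.9296% of Halcyon Mining NL.
Direct interest in Halcyon Mining NL: 34%.
Aggregating (R1): 7.0587% + 7.9296% + 34% = 48.9883%.

48.9883%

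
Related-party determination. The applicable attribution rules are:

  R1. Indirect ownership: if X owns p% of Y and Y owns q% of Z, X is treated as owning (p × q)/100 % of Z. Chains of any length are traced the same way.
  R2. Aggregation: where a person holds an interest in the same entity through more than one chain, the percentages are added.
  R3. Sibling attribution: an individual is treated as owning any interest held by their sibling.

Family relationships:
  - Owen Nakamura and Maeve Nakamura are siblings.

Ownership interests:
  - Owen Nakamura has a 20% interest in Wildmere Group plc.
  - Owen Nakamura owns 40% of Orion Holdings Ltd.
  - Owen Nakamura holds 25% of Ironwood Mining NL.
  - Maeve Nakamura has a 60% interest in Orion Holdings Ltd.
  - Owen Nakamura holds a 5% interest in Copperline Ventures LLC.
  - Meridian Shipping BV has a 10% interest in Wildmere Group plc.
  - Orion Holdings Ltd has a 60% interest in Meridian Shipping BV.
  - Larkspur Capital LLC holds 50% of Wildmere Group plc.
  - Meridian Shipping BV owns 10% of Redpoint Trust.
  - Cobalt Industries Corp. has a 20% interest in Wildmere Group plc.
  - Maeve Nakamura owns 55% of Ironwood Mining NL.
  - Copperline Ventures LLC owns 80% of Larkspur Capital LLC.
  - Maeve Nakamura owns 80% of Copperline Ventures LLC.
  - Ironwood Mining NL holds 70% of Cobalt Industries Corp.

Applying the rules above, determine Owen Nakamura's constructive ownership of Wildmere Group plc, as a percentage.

By sibling attribution (R3), Owen Nakamura is treated as also owning Maeve Nakamura's interest in Orion Holdings Ltd, giving 40% + 60% = 100%.
By sibling attribution (R3), Owen Nakamura is treated as also owning Maeve Nakamura's interest in Copperline Ventures LLC, giving 5% + 80% = 85%.
By sibling attribution (R3), Owen Nakamura is treated as also owning Maeve Nakamura's interest in Ironwood Mining NL, giving 25% + 55% = 80%.
Chain via Orion Holdings Ltd → Meridian Shipping BV (R1): 100% × 60% × 10% = 6% of Wildmere Group plc.
Chain via Copperline Ventures LLC → Larkspur Capital LLC (R1): 85% × 80% × 50% = 34% of Wildmere Group plc.
Chain via Ironwood Mining NL → Cobalt Industries Corp. (R1): 80% × 70% × 20% = 11.2% of Wildmere Group plc.
Direct interest in Wildmere Group plc: 20%.
Aggregating (R2): 6% + 34% + 11.2% + 20% = 71.2%.

71.2%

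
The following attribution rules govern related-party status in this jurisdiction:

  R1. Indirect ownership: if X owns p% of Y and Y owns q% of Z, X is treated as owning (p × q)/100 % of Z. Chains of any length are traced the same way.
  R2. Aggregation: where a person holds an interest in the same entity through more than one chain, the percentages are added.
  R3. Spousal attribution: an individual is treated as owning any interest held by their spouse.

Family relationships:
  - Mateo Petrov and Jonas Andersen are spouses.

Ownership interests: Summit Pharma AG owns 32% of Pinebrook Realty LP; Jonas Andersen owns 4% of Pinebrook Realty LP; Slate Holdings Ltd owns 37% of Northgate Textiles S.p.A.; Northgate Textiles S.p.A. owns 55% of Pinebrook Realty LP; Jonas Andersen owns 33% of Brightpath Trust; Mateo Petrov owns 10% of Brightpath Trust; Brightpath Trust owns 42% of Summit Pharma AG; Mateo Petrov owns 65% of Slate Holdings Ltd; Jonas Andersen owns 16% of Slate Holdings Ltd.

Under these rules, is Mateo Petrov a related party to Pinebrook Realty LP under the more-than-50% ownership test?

By spousal attribution (R3), Mateo Petrov is treated as also owning Jonas Andersen's interest in Brightpath Trust, giving 10% + 33% = 43%.
By spousal attribution (R3), Mateo Petrov is treated as also owning Jonas Andersen's interest in Slate Holdings Ltd, giving 65% + 16% = 81%.
By spousal attribution (R3), Mateo Petrov is treated as owning Jonas Andersen's 4% interest in Pinebrook Realty LP.
Chain via Brightpath Trust → Summit Pharma AG (R1): 43% × 42% × 32% = 5.7792% of Pinebrook Realty LP.
Chain via Slate Holdings Ltd → Northgate Textiles S.p.A. (R1): 81% × 37% × 55% = 16.4835% of Pinebrook Realty LP.
Direct interest in Pinebrook Realty LP: 4%.
Aggregating (R2): 5.7792% + 16.4835% + 4% = 26.2627%.
26.2627% does not exceed the 50% threshold, so Mateo is not a related party to Pinebrook Realty LP.

No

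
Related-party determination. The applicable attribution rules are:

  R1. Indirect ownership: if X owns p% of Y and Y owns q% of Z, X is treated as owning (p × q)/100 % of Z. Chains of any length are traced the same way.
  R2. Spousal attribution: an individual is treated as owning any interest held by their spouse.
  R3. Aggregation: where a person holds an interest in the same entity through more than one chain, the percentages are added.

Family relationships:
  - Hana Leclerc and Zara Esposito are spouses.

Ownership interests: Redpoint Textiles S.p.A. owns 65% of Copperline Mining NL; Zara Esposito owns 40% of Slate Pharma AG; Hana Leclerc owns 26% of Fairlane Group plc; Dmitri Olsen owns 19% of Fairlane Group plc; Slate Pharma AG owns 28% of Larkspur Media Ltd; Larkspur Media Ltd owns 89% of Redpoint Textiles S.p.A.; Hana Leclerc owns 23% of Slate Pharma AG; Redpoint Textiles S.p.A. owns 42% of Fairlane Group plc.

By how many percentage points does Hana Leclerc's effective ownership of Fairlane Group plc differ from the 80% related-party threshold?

By spousal attribution (R2), Hana Leclerc is treated as also owning Zara Esposito's interest in Slate Pharma AG, giving 23% + 40% = 63%.
Chain via Slate Pharma AG → Larkspur Media Ltd → Redpoint Textiles S.p.A. (R1): 63% × 28% × 89% × 42% = 6.593832% of Fairlane Group plc.
Direct interest in Fairlane Group plc: 26%.
Aggregating (R3): 6.593832% + 26% = 32.593832%.
32.593832% falls short of the 80% threshold by 47.406168 percentage points.

47.406168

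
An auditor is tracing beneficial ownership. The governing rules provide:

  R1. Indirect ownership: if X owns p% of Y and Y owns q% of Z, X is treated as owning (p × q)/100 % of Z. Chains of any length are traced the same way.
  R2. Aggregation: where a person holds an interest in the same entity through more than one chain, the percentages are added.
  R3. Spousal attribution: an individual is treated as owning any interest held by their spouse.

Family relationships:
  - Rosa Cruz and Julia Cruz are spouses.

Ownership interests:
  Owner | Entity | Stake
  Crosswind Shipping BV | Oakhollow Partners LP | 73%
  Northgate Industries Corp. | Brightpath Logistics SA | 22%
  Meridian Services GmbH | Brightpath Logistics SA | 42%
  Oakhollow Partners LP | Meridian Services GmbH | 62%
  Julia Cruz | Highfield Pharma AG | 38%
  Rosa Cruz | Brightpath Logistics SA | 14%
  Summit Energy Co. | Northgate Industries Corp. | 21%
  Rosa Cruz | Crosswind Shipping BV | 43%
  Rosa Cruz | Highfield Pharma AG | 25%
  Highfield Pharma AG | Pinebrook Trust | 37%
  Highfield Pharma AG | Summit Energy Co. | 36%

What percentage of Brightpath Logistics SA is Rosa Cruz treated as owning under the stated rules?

23.221772%

By spousal attribution (R3), Rosa Cruz is treated as also owning Julia Cruz's interest in Highfield Pharma AG, giving 25% + 38% = 63%.
Chain via Highfield Pharma AG → Summit Energy Co. → Northgate Industries Corp. (R1): 63% × 36% × 21% × 22% = 1.047816% of Brightpath Logistics SA.
Chain via Crosswind Shipping BV → Oakhollow Partners LP → Meridian Services GmbH (R1): 43% × 73% × 62% × 42% = 8.173956% of Brightpath Logistics SA.
Direct interest in Brightpath Logistics SA: 14%.
Aggregating (R2): 1.047816% + 8.173956% + 14% = 23.221772%.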